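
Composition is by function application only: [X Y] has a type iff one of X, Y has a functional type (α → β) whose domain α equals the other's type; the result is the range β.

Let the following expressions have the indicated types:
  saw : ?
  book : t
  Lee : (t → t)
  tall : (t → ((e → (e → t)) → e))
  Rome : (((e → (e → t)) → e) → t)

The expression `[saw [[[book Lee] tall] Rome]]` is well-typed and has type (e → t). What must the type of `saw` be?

At [saw [[[book Lee] tall] Rome]] (required: (e → t)): [[[book Lee] tall] Rome] is t, which is not a function with range (e → t); hence saw is the functor — type (t → (e → t)).

(t → (e → t))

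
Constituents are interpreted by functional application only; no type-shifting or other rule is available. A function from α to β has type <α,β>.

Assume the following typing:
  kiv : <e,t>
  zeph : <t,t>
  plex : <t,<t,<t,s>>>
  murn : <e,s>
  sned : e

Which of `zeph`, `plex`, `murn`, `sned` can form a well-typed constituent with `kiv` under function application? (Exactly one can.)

zeph : <t,t> — does not combine with kiv.
plex : <t,<t,<t,s>>> — does not combine with kiv.
murn : <e,s> — does not combine with kiv.
sned — combines: kiv : <e,t> takes sned : e as argument, giving t.

sned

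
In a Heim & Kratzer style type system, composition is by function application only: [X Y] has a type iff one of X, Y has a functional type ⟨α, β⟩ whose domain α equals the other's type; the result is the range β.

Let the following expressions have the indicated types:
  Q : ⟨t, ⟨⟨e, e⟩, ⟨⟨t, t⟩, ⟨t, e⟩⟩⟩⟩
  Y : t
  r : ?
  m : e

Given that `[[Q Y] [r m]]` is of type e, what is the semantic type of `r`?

⟨e, ⟨⟨⟨e, e⟩, ⟨⟨t, t⟩, ⟨t, e⟩⟩⟩, e⟩⟩

[[Q Y] [r m]] is required to be e. [Q Y] : ⟨⟨e, e⟩, ⟨⟨t, t⟩, ⟨t, e⟩⟩⟩ cannot yield e as functor, so [r m] : ⟨⟨⟨e, e⟩, ⟨⟨t, t⟩, ⟨t, e⟩⟩⟩, e⟩.
[r m] is required to be ⟨⟨⟨e, e⟩, ⟨⟨t, t⟩, ⟨t, e⟩⟩⟩, e⟩. m : e cannot yield ⟨⟨⟨e, e⟩, ⟨⟨t, t⟩, ⟨t, e⟩⟩⟩, e⟩ as functor, so r : ⟨e, ⟨⟨⟨e, e⟩, ⟨⟨t, t⟩, ⟨t, e⟩⟩⟩, e⟩⟩.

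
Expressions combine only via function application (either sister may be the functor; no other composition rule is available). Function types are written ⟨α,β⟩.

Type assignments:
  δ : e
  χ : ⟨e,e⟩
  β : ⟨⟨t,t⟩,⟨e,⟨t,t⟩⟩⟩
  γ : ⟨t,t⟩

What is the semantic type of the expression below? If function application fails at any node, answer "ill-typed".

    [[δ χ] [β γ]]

[δ χ]: χ is ⟨e,e⟩, δ is e; result e.
[β γ]: β is ⟨⟨t,t⟩,⟨e,⟨t,t⟩⟩⟩, γ is ⟨t,t⟩; result ⟨e,⟨t,t⟩⟩.
[[δ χ] [β γ]]: [β γ] is ⟨e,⟨t,t⟩⟩, [δ χ] is e; result ⟨t,t⟩.

⟨t,t⟩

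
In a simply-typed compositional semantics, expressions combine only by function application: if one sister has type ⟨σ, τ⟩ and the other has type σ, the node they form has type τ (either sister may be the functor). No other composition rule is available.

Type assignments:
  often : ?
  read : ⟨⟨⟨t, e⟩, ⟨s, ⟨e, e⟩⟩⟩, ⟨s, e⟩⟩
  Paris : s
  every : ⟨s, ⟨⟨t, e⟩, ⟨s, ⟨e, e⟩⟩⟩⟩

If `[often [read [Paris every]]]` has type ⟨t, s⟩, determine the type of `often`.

[often [read [Paris every]]] is required to be ⟨t, s⟩. [read [Paris every]] : ⟨s, e⟩ cannot yield ⟨t, s⟩ as functor, so often : ⟨⟨s, e⟩, ⟨t, s⟩⟩.

⟨⟨s, e⟩, ⟨t, s⟩⟩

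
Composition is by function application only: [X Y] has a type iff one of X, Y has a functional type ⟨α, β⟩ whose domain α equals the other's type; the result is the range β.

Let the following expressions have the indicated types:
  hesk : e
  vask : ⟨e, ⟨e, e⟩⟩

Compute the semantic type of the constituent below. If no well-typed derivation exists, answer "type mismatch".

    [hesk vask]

[hesk vask]: vask is ⟨e, ⟨e, e⟩⟩, hesk is e; result ⟨e, e⟩.

⟨e, e⟩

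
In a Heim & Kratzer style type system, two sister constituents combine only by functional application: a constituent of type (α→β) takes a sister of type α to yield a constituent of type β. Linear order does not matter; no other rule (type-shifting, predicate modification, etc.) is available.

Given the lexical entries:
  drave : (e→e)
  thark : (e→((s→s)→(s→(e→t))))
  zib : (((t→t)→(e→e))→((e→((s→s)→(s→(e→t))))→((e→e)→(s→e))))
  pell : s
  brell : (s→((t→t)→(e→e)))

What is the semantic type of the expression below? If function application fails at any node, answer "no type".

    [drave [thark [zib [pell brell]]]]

[pell brell]: brell is (s→((t→t)→(e→e))), pell is s; result ((t→t)→(e→e)).
[zib [pell brell]]: zib is (((t→t)→(e→e))→((e→((s→s)→(s→(e→t))))→((e→e)→(s→e)))), [pell brell] is ((t→t)→(e→e)); result ((e→((s→s)→(s→(e→t))))→((e→e)→(s→e))).
[thark [zib [pell brell]]]: [zib [pell brell]] is ((e→((s→s)→(s→(e→t))))→((e→e)→(s→e))), thark is (e→((s→s)→(s→(e→t)))); result ((e→e)→(s→e)).
[drave [thark [zib [pell brell]]]]: [thark [zib [pell brell]]] is ((e→e)→(s→e)), drave is (e→e); result (s→e).

(s→e)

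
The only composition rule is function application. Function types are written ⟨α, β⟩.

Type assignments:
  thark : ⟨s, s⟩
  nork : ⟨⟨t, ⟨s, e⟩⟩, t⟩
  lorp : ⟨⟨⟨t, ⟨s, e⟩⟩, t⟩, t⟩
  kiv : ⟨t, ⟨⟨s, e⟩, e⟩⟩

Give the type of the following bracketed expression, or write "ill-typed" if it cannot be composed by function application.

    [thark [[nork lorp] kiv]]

At [nork lorp], lorp : ⟨⟨⟨t, ⟨s, e⟩⟩, t⟩, t⟩ takes nork : ⟨⟨t, ⟨s, e⟩⟩, t⟩, giving t.
At [[nork lorp] kiv], kiv : ⟨t, ⟨⟨s, e⟩, e⟩⟩ takes [nork lorp] : t, giving ⟨⟨s, e⟩, e⟩.
At [thark [[nork lorp] kiv]]: neither ⟨s, s⟩ nor ⟨⟨s, e⟩, e⟩ can take the other as argument; the node is ill-typed.

ill-typed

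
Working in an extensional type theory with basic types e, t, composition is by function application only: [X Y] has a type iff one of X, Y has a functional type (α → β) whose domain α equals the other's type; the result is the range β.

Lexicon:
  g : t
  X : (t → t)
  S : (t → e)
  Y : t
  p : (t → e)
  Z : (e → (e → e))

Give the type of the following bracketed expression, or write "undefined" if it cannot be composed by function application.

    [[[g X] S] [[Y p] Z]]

e

[g X]: X is (t → t), g is t; result t.
[[g X] S]: S is (t → e), [g X] is t; result e.
[Y p]: p is (t → e), Y is t; result e.
[[Y p] Z]: Z is (e → (e → e)), [Y p] is e; result (e → e).
[[[g X] S] [[Y p] Z]]: [[Y p] Z] is (e → e), [[g X] S] is e; result e.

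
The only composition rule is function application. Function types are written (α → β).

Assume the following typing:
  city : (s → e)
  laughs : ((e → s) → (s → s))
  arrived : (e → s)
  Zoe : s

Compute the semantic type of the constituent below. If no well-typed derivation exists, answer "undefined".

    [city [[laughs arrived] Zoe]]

e

[laughs arrived]: ((e → s) → (s → s)) applied to (e → s) yields (s → s).
[[laughs arrived] Zoe]: (s → s) applied to s yields s.
[city [[laughs arrived] Zoe]]: (s → e) applied to s yields e.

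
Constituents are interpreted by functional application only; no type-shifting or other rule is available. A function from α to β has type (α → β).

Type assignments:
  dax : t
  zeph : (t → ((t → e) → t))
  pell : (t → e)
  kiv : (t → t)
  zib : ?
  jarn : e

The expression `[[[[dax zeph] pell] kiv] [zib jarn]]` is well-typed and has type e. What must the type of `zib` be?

At [[[[dax zeph] pell] kiv] [zib jarn]] (required: e): [[[dax zeph] pell] kiv] is t, which is not a function with range e; hence [zib jarn] is the functor — type (t → e).
At [zib jarn] (required: (t → e)): jarn is e, which is not a function with range (t → e); hence zib is the functor — type (e → (t → e)).

(e → (t → e))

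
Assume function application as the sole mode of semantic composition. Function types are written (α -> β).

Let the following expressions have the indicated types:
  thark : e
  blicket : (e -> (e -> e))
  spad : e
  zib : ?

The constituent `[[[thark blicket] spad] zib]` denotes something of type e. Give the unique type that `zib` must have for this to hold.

[[[thark blicket] spad] zib] must have type e. The sister [[thark blicket] spad] has type e; that is not a function onto e, so zib must be the functor, of type (e -> e).

(e -> e)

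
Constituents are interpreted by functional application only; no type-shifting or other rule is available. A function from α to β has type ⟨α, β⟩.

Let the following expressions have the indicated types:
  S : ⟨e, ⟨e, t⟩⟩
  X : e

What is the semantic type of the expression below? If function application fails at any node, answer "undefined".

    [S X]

[S X] — S of type ⟨e, ⟨e, t⟩⟩ combines with X of type e: type ⟨e, t⟩.

⟨e, t⟩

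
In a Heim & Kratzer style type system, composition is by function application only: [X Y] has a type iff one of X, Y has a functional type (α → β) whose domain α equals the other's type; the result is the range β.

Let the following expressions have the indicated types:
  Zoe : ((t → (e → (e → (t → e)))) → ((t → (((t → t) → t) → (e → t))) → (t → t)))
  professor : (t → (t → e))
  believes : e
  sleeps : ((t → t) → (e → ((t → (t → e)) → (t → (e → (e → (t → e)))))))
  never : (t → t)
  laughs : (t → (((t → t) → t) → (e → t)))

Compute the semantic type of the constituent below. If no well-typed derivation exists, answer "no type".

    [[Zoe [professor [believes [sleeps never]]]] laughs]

[sleeps never]: functor sleeps : ((t → t) → (e → ((t → (t → e)) → (t → (e → (e → (t → e))))))), argument never : (t → t); result (e → ((t → (t → e)) → (t → (e → (e → (t → e)))))).
[believes [sleeps never]]: functor [sleeps never] : (e → ((t → (t → e)) → (t → (e → (e → (t → e)))))), argument believes : e; result ((t → (t → e)) → (t → (e → (e → (t → e))))).
[professor [believes [sleeps never]]]: functor [believes [sleeps never]] : ((t → (t → e)) → (t → (e → (e → (t → e))))), argument professor : (t → (t → e)); result (t → (e → (e → (t → e)))).
[Zoe [professor [believes [sleeps never]]]]: functor Zoe : ((t → (e → (e → (t → e)))) → ((t → (((t → t) → t) → (e → t))) → (t → t))), argument [professor [believes [sleeps never]]] : (t → (e → (e → (t → e)))); result ((t → (((t → t) → t) → (e → t))) → (t → t)).
[[Zoe [professor [believes [sleeps never]]]] laughs]: functor [Zoe [professor [believes [sleeps never]]]] : ((t → (((t → t) → t) → (e → t))) → (t → t)), argument laughs : (t → (((t → t) → t) → (e → t))); result (t → t).

(t → t)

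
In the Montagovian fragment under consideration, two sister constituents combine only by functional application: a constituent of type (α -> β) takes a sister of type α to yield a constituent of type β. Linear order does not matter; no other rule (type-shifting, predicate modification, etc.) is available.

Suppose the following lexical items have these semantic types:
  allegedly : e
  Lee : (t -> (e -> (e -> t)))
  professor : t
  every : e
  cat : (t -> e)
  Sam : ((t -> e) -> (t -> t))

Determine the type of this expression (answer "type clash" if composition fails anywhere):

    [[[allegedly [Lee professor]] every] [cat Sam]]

At [Lee professor], Lee : (t -> (e -> (e -> t))) takes professor : t, giving (e -> (e -> t)).
At [allegedly [Lee professor]], [Lee professor] : (e -> (e -> t)) takes allegedly : e, giving (e -> t).
At [[allegedly [Lee professor]] every], [allegedly [Lee professor]] : (e -> t) takes every : e, giving t.
At [cat Sam], Sam : ((t -> e) -> (t -> t)) takes cat : (t -> e), giving (t -> t).
At [[[allegedly [Lee professor]] every] [cat Sam]], [cat Sam] : (t -> t) takes [[allegedly [Lee professor]] every] : t, giving t.

t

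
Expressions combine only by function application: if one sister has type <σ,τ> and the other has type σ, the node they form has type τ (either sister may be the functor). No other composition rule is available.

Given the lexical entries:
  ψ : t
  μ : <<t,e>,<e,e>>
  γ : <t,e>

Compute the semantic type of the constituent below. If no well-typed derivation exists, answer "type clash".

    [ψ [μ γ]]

type clash

[μ γ]: μ is <<t,e>,<e,e>>, γ is <t,e>; result <e,e>.
[ψ [μ γ]]: t and <e,e> cannot combine by function application — type clash.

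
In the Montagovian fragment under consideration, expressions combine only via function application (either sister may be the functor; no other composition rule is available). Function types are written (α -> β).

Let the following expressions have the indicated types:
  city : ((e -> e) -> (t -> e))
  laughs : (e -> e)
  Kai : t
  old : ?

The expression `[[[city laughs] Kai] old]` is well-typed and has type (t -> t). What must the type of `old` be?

(e -> (t -> t))

For [[[city laughs] Kai] old] to have type (t -> t) with [[city laughs] Kai] of type e, old must be the function: old : (e -> (t -> t)).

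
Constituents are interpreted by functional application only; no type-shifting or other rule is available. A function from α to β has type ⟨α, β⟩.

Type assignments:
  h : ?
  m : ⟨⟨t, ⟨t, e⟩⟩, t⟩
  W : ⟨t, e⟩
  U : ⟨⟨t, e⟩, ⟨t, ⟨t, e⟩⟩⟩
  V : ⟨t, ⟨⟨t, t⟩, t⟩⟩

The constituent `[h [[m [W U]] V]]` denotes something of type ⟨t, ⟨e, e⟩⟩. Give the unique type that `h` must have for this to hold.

⟨⟨⟨t, t⟩, t⟩, ⟨t, ⟨e, e⟩⟩⟩

For [h [[m [W U]] V]] to have type ⟨t, ⟨e, e⟩⟩ with [[m [W U]] V] of type ⟨⟨t, t⟩, t⟩, h must be the function: h : ⟨⟨⟨t, t⟩, t⟩, ⟨t, ⟨e, e⟩⟩⟩.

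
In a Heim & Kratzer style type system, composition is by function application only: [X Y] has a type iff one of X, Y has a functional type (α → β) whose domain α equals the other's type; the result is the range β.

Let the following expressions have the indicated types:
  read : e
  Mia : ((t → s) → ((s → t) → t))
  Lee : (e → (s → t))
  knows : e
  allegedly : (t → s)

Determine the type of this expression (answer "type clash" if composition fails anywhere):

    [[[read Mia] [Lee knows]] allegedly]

[read Mia]: e with ((t → s) → ((s → t) → t)) — neither is a function whose domain matches the other; composition fails here.

type clash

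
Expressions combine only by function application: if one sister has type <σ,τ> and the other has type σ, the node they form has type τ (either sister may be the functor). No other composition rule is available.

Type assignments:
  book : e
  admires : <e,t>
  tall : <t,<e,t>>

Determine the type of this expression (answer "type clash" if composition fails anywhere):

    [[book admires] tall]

<e,t>

[book admires]: <e,t> applied to e yields t.
[[book admires] tall]: <t,<e,t>> applied to t yields <e,t>.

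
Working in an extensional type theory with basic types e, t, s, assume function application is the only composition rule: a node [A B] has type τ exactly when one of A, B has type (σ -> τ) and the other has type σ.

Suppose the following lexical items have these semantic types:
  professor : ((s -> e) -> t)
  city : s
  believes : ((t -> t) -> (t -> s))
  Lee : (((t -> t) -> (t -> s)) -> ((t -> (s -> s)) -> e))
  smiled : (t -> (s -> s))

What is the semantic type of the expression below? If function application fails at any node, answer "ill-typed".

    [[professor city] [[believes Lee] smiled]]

ill-typed

At [professor city]: neither ((s -> e) -> t) nor s can take the other as argument; the node is ill-typed.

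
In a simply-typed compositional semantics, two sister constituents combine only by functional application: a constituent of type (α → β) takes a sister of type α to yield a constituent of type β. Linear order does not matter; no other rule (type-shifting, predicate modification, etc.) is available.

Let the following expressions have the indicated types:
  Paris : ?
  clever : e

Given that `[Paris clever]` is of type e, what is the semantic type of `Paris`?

[Paris clever] must have type e. The sister clever has type e; that is not a function onto e, so Paris must be the functor, of type (e → e).

(e → e)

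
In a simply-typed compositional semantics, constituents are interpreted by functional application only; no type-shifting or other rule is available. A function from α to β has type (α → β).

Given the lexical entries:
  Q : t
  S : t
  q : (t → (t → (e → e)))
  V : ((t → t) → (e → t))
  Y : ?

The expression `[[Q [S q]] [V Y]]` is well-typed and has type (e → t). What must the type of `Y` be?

(((t → t) → (e → t)) → ((e → e) → (e → t)))

At [[Q [S q]] [V Y]] (required: (e → t)): [Q [S q]] is (e → e), which is not a function with range (e → t); hence [V Y] is the functor — type ((e → e) → (e → t)).
At [V Y] (required: ((e → e) → (e → t))): V is ((t → t) → (e → t)), which is not a function with range ((e → e) → (e → t)); hence Y is the functor — type (((t → t) → (e → t)) → ((e → e) → (e → t))).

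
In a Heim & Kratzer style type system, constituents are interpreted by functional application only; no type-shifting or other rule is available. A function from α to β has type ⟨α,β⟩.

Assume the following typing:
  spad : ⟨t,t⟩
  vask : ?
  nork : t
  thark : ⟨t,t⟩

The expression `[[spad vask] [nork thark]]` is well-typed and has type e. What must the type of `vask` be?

[[spad vask] [nork thark]] is required to be e. [nork thark] : t cannot yield e as functor, so [spad vask] : ⟨t,e⟩.
[spad vask] is required to be ⟨t,e⟩. spad : ⟨t,t⟩ cannot yield ⟨t,e⟩ as functor, so vask : ⟨⟨t,t⟩,⟨t,e⟩⟩.

⟨⟨t,t⟩,⟨t,e⟩⟩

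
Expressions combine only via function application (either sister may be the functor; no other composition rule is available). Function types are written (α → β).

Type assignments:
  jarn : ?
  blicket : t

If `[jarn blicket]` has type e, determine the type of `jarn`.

[jarn blicket] is required to be e. blicket : t cannot yield e as functor, so jarn : (t → e).

(t → e)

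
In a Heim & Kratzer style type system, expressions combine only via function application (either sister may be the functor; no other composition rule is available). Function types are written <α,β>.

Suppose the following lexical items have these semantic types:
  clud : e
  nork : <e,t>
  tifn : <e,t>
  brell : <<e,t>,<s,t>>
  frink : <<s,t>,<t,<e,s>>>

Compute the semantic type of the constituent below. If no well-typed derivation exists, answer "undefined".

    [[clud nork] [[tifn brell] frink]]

[clud nork]: functor nork : <e,t>, argument clud : e; result t.
[tifn brell]: functor brell : <<e,t>,<s,t>>, argument tifn : <e,t>; result <s,t>.
[[tifn brell] frink]: functor frink : <<s,t>,<t,<e,s>>>, argument [tifn brell] : <s,t>; result <t,<e,s>>.
[[clud nork] [[tifn brell] frink]]: functor [[tifn brell] frink] : <t,<e,s>>, argument [clud nork] : t; result <e,s>.

<e,s>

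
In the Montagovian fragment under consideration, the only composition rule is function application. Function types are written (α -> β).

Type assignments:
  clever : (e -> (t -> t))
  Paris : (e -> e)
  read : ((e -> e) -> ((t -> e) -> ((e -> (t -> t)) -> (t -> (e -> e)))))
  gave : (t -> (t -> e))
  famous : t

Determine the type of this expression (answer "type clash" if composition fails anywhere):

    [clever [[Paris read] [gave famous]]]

[Paris read]: read is ((e -> e) -> ((t -> e) -> ((e -> (t -> t)) -> (t -> (e -> e))))), Paris is (e -> e); result ((t -> e) -> ((e -> (t -> t)) -> (t -> (e -> e)))).
[gave famous]: gave is (t -> (t -> e)), famous is t; result (t -> e).
[[Paris read] [gave famous]]: [Paris read] is ((t -> e) -> ((e -> (t -> t)) -> (t -> (e -> e)))), [gave famous] is (t -> e); result ((e -> (t -> t)) -> (t -> (e -> e))).
[clever [[Paris read] [gave famous]]]: [[Paris read] [gave famous]] is ((e -> (t -> t)) -> (t -> (e -> e))), clever is (e -> (t -> t)); result (t -> (e -> e)).

(t -> (e -> e))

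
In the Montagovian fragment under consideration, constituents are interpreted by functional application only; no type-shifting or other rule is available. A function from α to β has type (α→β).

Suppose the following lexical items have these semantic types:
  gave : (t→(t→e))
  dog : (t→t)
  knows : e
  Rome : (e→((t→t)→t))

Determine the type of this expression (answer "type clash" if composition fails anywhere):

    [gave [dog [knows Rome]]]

(t→e)

[knows Rome] — Rome of type (e→((t→t)→t)) combines with knows of type e: type ((t→t)→t).
[dog [knows Rome]] — [knows Rome] of type ((t→t)→t) combines with dog of type (t→t): type t.
[gave [dog [knows Rome]]] — gave of type (t→(t→e)) combines with [dog [knows Rome]] of type t: type (t→e).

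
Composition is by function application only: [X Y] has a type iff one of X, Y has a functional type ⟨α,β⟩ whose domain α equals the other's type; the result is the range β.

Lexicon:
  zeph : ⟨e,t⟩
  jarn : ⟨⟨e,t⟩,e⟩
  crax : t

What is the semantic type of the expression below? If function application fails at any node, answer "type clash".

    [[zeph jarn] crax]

type clash

[zeph jarn] — jarn of type ⟨⟨e,t⟩,e⟩ combines with zeph of type ⟨e,t⟩: type e.
[[zeph jarn] crax]: e with t — neither is a function whose domain matches the other; composition fails here.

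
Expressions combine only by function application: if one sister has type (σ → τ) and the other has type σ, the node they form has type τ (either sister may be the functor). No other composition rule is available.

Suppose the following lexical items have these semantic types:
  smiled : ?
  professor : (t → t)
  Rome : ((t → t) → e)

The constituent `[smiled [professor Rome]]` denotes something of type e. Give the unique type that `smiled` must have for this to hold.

(e → e)

[smiled [professor Rome]] is required to be e. [professor Rome] : e cannot yield e as functor, so smiled : (e → e).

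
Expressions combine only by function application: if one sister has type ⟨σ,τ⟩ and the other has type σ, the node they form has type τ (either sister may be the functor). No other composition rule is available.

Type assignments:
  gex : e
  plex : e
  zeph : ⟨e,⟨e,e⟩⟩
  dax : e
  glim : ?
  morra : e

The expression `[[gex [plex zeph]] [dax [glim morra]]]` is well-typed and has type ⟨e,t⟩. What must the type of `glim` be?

⟨e,⟨e,⟨e,⟨e,t⟩⟩⟩⟩

[[gex [plex zeph]] [dax [glim morra]]] is required to be ⟨e,t⟩. [gex [plex zeph]] : e cannot yield ⟨e,t⟩ as functor, so [dax [glim morra]] : ⟨e,⟨e,t⟩⟩.
[dax [glim morra]] is required to be ⟨e,⟨e,t⟩⟩. dax : e cannot yield ⟨e,⟨e,t⟩⟩ as functor, so [glim morra] : ⟨e,⟨e,⟨e,t⟩⟩⟩.
[glim morra] is required to be ⟨e,⟨e,⟨e,t⟩⟩⟩. morra : e cannot yield ⟨e,⟨e,⟨e,t⟩⟩⟩ as functor, so glim : ⟨e,⟨e,⟨e,⟨e,t⟩⟩⟩⟩.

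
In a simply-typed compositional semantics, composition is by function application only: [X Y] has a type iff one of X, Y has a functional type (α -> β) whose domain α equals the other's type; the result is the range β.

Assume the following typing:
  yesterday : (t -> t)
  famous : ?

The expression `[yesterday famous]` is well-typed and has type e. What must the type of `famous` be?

[yesterday famous] is required to be e. yesterday : (t -> t) cannot yield e as functor, so famous : ((t -> t) -> e).

((t -> t) -> e)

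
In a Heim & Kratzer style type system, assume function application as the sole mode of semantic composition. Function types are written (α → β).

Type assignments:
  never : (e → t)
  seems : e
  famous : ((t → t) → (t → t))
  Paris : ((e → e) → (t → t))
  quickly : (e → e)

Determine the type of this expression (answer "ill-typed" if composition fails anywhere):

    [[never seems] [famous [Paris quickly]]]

t

[never seems]: (e → t) applied to e yields t.
[Paris quickly]: ((e → e) → (t → t)) applied to (e → e) yields (t → t).
[famous [Paris quickly]]: ((t → t) → (t → t)) applied to (t → t) yields (t → t).
[[never seems] [famous [Paris quickly]]]: (t → t) applied to t yields t.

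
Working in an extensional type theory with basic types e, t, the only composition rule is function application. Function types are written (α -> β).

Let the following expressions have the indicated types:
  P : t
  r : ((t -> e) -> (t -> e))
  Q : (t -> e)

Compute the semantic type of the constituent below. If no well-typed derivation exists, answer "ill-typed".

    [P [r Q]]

[r Q] — r of type ((t -> e) -> (t -> e)) combines with Q of type (t -> e): type (t -> e).
[P [r Q]] — [r Q] of type (t -> e) combines with P of type t: type e.

e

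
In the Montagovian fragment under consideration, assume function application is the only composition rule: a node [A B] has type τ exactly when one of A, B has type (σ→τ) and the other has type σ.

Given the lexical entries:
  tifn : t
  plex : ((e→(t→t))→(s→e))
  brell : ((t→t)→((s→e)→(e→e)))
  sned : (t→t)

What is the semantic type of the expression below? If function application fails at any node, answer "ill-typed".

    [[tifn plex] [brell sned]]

[tifn plex]: t and ((e→(t→t))→(s→e)) cannot combine by function application — type clash.

ill-typed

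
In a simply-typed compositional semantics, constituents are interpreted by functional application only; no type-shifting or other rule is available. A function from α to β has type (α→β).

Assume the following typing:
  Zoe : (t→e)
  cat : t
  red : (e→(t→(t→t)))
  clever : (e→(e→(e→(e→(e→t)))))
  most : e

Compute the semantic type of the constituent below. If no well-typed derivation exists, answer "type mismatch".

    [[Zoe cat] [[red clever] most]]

type mismatch

[Zoe cat]: Zoe is (t→e), cat is t; result e.
[red clever]: (e→(t→(t→t))) with (e→(e→(e→(e→(e→t))))) — neither is a function whose domain matches the other; composition fails here.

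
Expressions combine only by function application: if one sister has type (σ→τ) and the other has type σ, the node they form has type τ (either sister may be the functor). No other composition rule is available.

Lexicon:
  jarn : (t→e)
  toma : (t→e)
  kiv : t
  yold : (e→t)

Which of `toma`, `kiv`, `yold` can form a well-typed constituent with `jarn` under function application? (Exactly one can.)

toma : (t→e) — no; jarn wants t, and toma wants t.
kiv — combines: jarn : (t→e) takes kiv : t as argument, giving e.
yold : (e→t) — no; jarn wants t, and yold wants e.

kiv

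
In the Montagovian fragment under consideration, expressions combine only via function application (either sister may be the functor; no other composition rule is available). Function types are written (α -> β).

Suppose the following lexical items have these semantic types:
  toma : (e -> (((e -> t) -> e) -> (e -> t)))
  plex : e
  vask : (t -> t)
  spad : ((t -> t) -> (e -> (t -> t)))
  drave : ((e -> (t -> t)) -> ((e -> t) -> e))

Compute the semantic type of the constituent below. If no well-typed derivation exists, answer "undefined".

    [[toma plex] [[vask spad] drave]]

[toma plex]: (e -> (((e -> t) -> e) -> (e -> t))) applied to e yields (((e -> t) -> e) -> (e -> t)).
[vask spad]: ((t -> t) -> (e -> (t -> t))) applied to (t -> t) yields (e -> (t -> t)).
[[vask spad] drave]: ((e -> (t -> t)) -> ((e -> t) -> e)) applied to (e -> (t -> t)) yields ((e -> t) -> e).
[[toma plex] [[vask spad] drave]]: (((e -> t) -> e) -> (e -> t)) applied to ((e -> t) -> e) yields (e -> t).

(e -> t)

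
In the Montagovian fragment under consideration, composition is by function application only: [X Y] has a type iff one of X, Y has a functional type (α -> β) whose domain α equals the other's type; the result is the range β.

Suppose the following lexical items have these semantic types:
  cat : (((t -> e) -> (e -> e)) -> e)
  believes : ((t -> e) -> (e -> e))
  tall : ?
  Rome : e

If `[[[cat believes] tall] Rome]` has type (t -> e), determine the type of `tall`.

[[[cat believes] tall] Rome] must have type (t -> e). The sister Rome has type e; that is not a function onto (t -> e), so [[cat believes] tall] must be the functor, of type (e -> (t -> e)).
[[cat believes] tall] must have type (e -> (t -> e)). The sister [cat believes] has type e; that is not a function onto (e -> (t -> e)), so tall must be the functor, of type (e -> (e -> (t -> e))).

(e -> (e -> (t -> e)))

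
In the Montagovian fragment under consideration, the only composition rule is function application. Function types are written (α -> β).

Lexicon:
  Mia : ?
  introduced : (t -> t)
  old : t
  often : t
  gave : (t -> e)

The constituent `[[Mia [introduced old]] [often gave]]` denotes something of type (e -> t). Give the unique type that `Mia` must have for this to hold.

(t -> (e -> (e -> t)))

[[Mia [introduced old]] [often gave]] is required to be (e -> t). [often gave] : e cannot yield (e -> t) as functor, so [Mia [introduced old]] : (e -> (e -> t)).
[Mia [introduced old]] is required to be (e -> (e -> t)). [introduced old] : t cannot yield (e -> (e -> t)) as functor, so Mia : (t -> (e -> (e -> t))).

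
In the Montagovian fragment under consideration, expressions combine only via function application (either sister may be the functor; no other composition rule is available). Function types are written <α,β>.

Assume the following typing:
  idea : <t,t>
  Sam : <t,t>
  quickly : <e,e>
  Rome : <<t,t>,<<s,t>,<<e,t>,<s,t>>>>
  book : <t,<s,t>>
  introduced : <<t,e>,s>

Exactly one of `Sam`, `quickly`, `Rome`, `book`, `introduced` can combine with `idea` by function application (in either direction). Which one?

Rome

Sam : <t,t> — idea needs t; Sam needs t; neither fits.
quickly : <e,e> — idea needs t; quickly needs e; neither fits.
Rome — combines: Rome : <<t,t>,<<s,t>,<<e,t>,<s,t>>>> takes idea : <t,t> as argument, giving <<s,t>,<<e,t>,<s,t>>>.
book : <t,<s,t>> — idea needs t; book needs t; neither fits.
introduced : <<t,e>,s> — idea needs t; introduced needs <t,e>; neither fits.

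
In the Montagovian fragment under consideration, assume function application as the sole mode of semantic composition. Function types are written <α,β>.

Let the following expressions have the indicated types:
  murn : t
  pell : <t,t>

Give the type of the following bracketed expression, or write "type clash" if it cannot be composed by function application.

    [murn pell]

[murn pell]: <t,t> applied to t yields t.

t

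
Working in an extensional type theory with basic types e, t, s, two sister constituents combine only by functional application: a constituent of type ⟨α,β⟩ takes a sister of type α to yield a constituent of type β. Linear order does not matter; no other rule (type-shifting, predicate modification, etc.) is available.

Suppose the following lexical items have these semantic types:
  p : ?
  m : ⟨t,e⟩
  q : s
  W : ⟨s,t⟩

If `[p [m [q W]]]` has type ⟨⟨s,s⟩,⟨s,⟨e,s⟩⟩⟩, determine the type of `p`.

⟨e,⟨⟨s,s⟩,⟨s,⟨e,s⟩⟩⟩⟩

For [p [m [q W]]] to have type ⟨⟨s,s⟩,⟨s,⟨e,s⟩⟩⟩ with [m [q W]] of type e, p must be the function: p : ⟨e,⟨⟨s,s⟩,⟨s,⟨e,s⟩⟩⟩⟩.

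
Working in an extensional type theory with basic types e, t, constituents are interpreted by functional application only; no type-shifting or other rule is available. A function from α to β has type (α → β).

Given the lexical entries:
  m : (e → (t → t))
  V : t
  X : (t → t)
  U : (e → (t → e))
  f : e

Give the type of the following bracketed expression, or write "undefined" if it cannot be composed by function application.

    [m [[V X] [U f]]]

(t → t)

[V X] — X of type (t → t) combines with V of type t: type t.
[U f] — U of type (e → (t → e)) combines with f of type e: type (t → e).
[[V X] [U f]] — [U f] of type (t → e) combines with [V X] of type t: type e.
[m [[V X] [U f]]] — m of type (e → (t → t)) combines with [[V X] [U f]] of type e: type (t → t).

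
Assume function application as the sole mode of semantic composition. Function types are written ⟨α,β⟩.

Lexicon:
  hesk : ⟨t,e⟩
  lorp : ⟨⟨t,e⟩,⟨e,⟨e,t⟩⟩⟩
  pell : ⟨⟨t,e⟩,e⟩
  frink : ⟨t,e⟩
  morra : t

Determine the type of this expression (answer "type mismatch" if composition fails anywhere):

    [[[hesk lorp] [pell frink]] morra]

At [hesk lorp], lorp : ⟨⟨t,e⟩,⟨e,⟨e,t⟩⟩⟩ takes hesk : ⟨t,e⟩, giving ⟨e,⟨e,t⟩⟩.
At [pell frink], pell : ⟨⟨t,e⟩,e⟩ takes frink : ⟨t,e⟩, giving e.
At [[hesk lorp] [pell frink]], [hesk lorp] : ⟨e,⟨e,t⟩⟩ takes [pell frink] : e, giving ⟨e,t⟩.
[[[hesk lorp] [pell frink]] morra]: ⟨e,t⟩ with t — neither is a function whose domain matches the other; composition fails here.

type mismatch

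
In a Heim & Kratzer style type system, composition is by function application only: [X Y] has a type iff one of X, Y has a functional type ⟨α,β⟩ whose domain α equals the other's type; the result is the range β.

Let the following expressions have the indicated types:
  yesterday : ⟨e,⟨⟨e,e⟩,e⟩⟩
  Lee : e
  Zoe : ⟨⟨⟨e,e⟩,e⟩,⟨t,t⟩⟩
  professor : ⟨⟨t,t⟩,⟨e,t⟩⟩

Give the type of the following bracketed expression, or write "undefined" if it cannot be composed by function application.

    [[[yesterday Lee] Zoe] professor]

⟨e,t⟩

[yesterday Lee]: ⟨e,⟨⟨e,e⟩,e⟩⟩ applied to e yields ⟨⟨e,e⟩,e⟩.
[[yesterday Lee] Zoe]: ⟨⟨⟨e,e⟩,e⟩,⟨t,t⟩⟩ applied to ⟨⟨e,e⟩,e⟩ yields ⟨t,t⟩.
[[[yesterday Lee] Zoe] professor]: ⟨⟨t,t⟩,⟨e,t⟩⟩ applied to ⟨t,t⟩ yields ⟨e,t⟩.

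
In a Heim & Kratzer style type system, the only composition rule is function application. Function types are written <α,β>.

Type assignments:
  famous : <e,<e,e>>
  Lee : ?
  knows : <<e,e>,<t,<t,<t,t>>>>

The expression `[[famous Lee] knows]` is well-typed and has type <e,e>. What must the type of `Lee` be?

For [[famous Lee] knows] to have type <e,e> with knows of type <<e,e>,<t,<t,<t,t>>>>, [famous Lee] must be the function: [famous Lee] : <<<e,e>,<t,<t,<t,t>>>>,<e,e>>.
For [famous Lee] to have type <<<e,e>,<t,<t,<t,t>>>>,<e,e>> with famous of type <e,<e,e>>, Lee must be the function: Lee : <<e,<e,e>>,<<<e,e>,<t,<t,<t,t>>>>,<e,e>>>.

<<e,<e,e>>,<<<e,e>,<t,<t,<t,t>>>>,<e,e>>>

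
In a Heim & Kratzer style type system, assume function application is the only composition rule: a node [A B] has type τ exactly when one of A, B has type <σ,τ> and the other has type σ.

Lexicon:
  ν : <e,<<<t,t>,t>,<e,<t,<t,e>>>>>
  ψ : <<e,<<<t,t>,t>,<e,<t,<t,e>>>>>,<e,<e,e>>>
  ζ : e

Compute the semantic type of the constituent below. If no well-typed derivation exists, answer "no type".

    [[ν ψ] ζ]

[ν ψ]: <<e,<<<t,t>,t>,<e,<t,<t,e>>>>>,<e,<e,e>>> applied to <e,<<<t,t>,t>,<e,<t,<t,e>>>>> yields <e,<e,e>>.
[[ν ψ] ζ]: <e,<e,e>> applied to e yields <e,e>.

<e,e>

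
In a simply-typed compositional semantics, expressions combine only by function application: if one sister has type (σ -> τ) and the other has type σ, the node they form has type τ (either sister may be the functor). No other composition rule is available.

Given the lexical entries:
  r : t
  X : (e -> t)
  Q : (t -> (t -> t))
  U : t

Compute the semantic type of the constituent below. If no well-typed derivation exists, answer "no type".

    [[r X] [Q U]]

At [r X]: neither t nor (e -> t) can take the other as argument; the node is ill-typed.

no type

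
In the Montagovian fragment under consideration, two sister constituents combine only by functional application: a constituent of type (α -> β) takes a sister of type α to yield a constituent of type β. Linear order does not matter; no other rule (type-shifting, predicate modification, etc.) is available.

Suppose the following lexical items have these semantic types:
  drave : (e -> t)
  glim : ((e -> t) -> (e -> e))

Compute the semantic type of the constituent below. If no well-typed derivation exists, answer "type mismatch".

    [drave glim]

(e -> e)

At [drave glim], glim : ((e -> t) -> (e -> e)) takes drave : (e -> t), giving (e -> e).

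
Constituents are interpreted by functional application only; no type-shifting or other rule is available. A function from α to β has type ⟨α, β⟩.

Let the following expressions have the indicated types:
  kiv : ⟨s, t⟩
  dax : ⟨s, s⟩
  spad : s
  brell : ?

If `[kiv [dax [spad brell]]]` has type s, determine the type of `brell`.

[kiv [dax [spad brell]]] is required to be s. kiv : ⟨s, t⟩ cannot yield s as functor, so [dax [spad brell]] : ⟨⟨s, t⟩, s⟩.
[dax [spad brell]] is required to be ⟨⟨s, t⟩, s⟩. dax : ⟨s, s⟩ cannot yield ⟨⟨s, t⟩, s⟩ as functor, so [spad brell] : ⟨⟨s, s⟩, ⟨⟨s, t⟩, s⟩⟩.
[spad brell] is required to be ⟨⟨s, s⟩, ⟨⟨s, t⟩, s⟩⟩. spad : s cannot yield ⟨⟨s, s⟩, ⟨⟨s, t⟩, s⟩⟩ as functor, so brell : ⟨s, ⟨⟨s, s⟩, ⟨⟨s, t⟩, s⟩⟩⟩.

⟨s, ⟨⟨s, s⟩, ⟨⟨s, t⟩, s⟩⟩⟩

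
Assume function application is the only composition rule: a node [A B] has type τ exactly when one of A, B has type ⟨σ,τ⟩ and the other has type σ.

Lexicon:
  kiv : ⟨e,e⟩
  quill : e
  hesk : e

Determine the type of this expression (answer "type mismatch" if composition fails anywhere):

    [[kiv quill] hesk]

[kiv quill]: functor kiv : ⟨e,e⟩, argument quill : e; result e.
[[kiv quill] hesk]: e and e cannot combine by function application — type clash.

type mismatch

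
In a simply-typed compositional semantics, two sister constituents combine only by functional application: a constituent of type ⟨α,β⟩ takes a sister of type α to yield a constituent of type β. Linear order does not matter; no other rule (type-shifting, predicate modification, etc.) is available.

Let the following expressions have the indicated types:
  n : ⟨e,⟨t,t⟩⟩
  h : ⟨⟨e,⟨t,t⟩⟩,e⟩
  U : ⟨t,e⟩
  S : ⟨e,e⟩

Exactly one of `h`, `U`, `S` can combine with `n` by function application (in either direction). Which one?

h — combines: h : ⟨⟨e,⟨t,t⟩⟩,e⟩ takes n : ⟨e,⟨t,t⟩⟩ as argument, giving e.
U : ⟨t,e⟩ — n needs e; U needs t; neither fits.
S : ⟨e,e⟩ — n needs e; S needs e; neither fits.

h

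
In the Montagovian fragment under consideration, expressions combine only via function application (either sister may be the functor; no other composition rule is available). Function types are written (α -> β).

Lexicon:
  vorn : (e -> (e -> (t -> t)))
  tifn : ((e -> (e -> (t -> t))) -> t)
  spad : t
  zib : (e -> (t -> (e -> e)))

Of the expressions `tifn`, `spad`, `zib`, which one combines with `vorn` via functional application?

tifn — combines: tifn : ((e -> (e -> (t -> t))) -> t) takes vorn : (e -> (e -> (t -> t))) as argument, giving t.
spad : t — vorn needs e; spad needs nothing (atomic); neither fits.
zib : (e -> (t -> (e -> e))) — vorn needs e; zib needs e; neither fits.

tifn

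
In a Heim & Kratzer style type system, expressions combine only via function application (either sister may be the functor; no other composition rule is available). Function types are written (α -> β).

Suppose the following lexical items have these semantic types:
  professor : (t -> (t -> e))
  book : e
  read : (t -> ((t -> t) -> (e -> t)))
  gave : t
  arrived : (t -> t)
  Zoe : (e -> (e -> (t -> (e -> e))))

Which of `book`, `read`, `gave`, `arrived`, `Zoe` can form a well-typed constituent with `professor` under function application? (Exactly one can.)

gave

book : e — no; professor wants t, and book wants nothing (atomic).
read : (t -> ((t -> t) -> (e -> t))) — no; professor wants t, and read wants t.
gave — combines: professor : (t -> (t -> e)) takes gave : t as argument, giving (t -> e).
arrived : (t -> t) — no; professor wants t, and arrived wants t.
Zoe : (e -> (e -> (t -> (e -> e)))) — no; professor wants t, and Zoe wants e.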